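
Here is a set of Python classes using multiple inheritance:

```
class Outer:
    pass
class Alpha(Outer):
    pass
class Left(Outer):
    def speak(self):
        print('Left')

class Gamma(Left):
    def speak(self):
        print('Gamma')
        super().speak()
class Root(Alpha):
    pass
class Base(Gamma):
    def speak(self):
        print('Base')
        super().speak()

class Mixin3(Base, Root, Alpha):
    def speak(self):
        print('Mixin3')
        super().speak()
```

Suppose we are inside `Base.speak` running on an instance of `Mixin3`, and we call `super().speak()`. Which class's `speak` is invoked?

L[Mixin3] = Mixin3 + merge(L[Base], L[Root], L[Alpha], [Base Root Alpha])
  take Base:  [Base Gamma Left Outer object] + [Root Alpha Outer object] + [Alpha Outer object] + [Base Root Alpha]
  take Gamma:  [Gamma Left Outer object] + [Root Alpha Outer object] + [Alpha Outer object] + [Root Alpha]
  take Left:  [Left Outer object] + [Root Alpha Outer object] + [Alpha Outer object] + [Root Alpha]
  take Root:  [Outer object] + [Root Alpha Outer object] + [Alpha Outer object] + [Root Alpha]
  take Alpha:  [Outer object] + [Alpha Outer object] + [Alpha Outer object] + [Alpha]
  take Outer:  [Outer object] + [Outer object] + [Outer object]
  take object:  [object] + [object] + [object]
MRO: Mixin3 Base Gamma Left Root Alpha Outer object
super() in Base.speak on a Mixin3 instance goes to the class after Base in Mixin3's MRO: Gamma.

Gamma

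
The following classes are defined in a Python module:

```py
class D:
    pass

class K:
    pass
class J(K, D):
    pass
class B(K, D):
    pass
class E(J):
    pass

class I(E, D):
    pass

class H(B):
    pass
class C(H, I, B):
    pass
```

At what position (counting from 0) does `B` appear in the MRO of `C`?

3

L[C] = C + merge(L[H], L[I], L[B], [H I B])
  take H:  [H B K D object] + [I E J K D object] + [B K D object] + [H I B]
  take I:  [B K D object] + [I E J K D object] + [B K D object] + [I B]
  take B:  [B K D object] + [E J K D object] + [B K D object] + [B]
  take E:  [K D object] + [E J K D object] + [K D object]
  take J:  [K D object] + [J K D object] + [K D object]
  take K:  [K D object] + [K D object] + [K D object]
  take D:  [D object] + [D object] + [D object]
  take object:  [object] + [object] + [object]
MRO: C H I B E J K D object
B sits at index 3.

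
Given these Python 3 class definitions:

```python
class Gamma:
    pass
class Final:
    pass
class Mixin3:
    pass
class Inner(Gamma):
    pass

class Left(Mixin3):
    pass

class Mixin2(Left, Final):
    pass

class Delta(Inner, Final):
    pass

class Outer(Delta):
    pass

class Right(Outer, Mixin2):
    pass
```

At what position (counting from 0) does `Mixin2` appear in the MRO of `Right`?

L[Right] = Right + merge(L[Outer], L[Mixin2], [Outer Mixin2])
  take Outer:  [Outer Delta Inner Gamma Final object] + [Mixin2 Left Mixin3 Final object] + [Outer Mixin2]
  take Delta:  [Delta Inner Gamma Final object] + [Mixin2 Left Mixin3 Final object] + [Mixin2]
  take Inner:  [Inner Gamma Final object] + [Mixin2 Left Mixin3 Final object] + [Mixin2]
  take Gamma:  [Gamma Final object] + [Mixin2 Left Mixin3 Final object] + [Mixin2]
  take Mixin2:  [Final object] + [Mixin2 Left Mixin3 Final object] + [Mixin2]
  take Left:  [Final object] + [Left Mixin3 Final object]
  take Mixin3:  [Final object] + [Mixin3 Final object]
  take Final:  [Final object] + [Final object]
  take object:  [object] + [object]
MRO: Right Outer Delta Inner Gamma Mixin2 Left Mixin3 Final object
Mixin2 sits at index 5.

5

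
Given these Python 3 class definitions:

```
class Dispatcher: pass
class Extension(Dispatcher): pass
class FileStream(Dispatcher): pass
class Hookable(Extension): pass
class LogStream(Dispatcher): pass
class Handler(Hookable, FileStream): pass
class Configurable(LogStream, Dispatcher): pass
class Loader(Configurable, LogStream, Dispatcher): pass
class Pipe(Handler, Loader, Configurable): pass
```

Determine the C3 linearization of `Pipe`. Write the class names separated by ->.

Pipe -> Handler -> Hookable -> Extension -> FileStream -> Loader -> Configurable -> LogStream -> Dispatcher -> object

L[Pipe] = Pipe + merge(L[Handler], L[Loader], L[Configurable], [Handler Loader Configurable])
  take Handler:  [Handler Hookable Extension FileStream Dispatcher object] + [Loader Configurable LogStream Dispatcher object] + [Configurable LogStream Dispatcher object] + [Handler Loader Configurable]
  take Hookable:  [Hookable Extension FileStream Dispatcher object] + [Loader Configurable LogStream Dispatcher object] + [Configurable LogStream Dispatcher object] + [Loader Configurable]
  take Extension:  [Extension FileStream Dispatcher object] + [Loader Configurable LogStream Dispatcher object] + [Configurable LogStream Dispatcher object] + [Loader Configurable]
  take FileStream:  [FileStream Dispatcher object] + [Loader Configurable LogStream Dispatcher object] + [Configurable LogStream Dispatcher object] + [Loader Configurable]
  take Loader:  [Dispatcher object] + [Loader Configurable LogStream Dispatcher object] + [Configurable LogStream Dispatcher object] + [Loader Configurable]
  take Configurable:  [Dispatcher object] + [Configurable LogStream Dispatcher object] + [Configurable LogStream Dispatcher object] + [Configurable]
  take LogStream:  [Dispatcher object] + [LogStream Dispatcher object] + [LogStream Dispatcher object]
  take Dispatcher:  [Dispatcher object] + [Dispatcher object] + [Dispatcher object]
  take object:  [object] + [object] + [object]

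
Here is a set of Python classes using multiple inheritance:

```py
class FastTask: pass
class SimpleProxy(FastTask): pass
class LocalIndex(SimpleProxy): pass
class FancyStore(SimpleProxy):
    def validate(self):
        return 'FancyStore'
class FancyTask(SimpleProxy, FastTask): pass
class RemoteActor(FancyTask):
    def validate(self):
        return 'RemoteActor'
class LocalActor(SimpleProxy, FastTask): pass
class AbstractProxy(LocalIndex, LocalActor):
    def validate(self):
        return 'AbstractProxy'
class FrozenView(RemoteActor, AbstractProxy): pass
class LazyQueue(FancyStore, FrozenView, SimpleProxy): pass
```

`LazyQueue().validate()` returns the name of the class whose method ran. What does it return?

L[LazyQueue] = LazyQueue + merge(L[FancyStore], L[FrozenView], L[SimpleProxy], [FancyStore FrozenView SimpleProxy])
  take FancyStore:  [FancyStore SimpleProxy FastTask object] + [FrozenView RemoteActor FancyTask AbstractProxy LocalIndex LocalActor SimpleProxy FastTask object] + [SimpleProxy FastTask object] + [FancyStore FrozenView SimpleProxy]
  take FrozenView:  [SimpleProxy FastTask object] + [FrozenView RemoteActor FancyTask AbstractProxy LocalIndex LocalActor SimpleProxy FastTask object] + [SimpleProxy FastTask object] + [FrozenView SimpleProxy]
  take RemoteActor:  [SimpleProxy FastTask object] + [RemoteActor FancyTask AbstractProxy LocalIndex LocalActor SimpleProxy FastTask object] + [SimpleProxy FastTask object] + [SimpleProxy]
  take FancyTask:  [SimpleProxy FastTask object] + [FancyTask AbstractProxy LocalIndex LocalActor SimpleProxy FastTask object] + [SimpleProxy FastTask object] + [SimpleProxy]
  take AbstractProxy:  [SimpleProxy FastTask object] + [AbstractProxy LocalIndex LocalActor SimpleProxy FastTask object] + [SimpleProxy FastTask object] + [SimpleProxy]
  take LocalIndex:  [SimpleProxy FastTask object] + [LocalIndex LocalActor SimpleProxy FastTask object] + [SimpleProxy FastTask object] + [SimpleProxy]
  take LocalActor:  [SimpleProxy FastTask object] + [LocalActor SimpleProxy FastTask object] + [SimpleProxy FastTask object] + [SimpleProxy]
  take SimpleProxy:  [SimpleProxy FastTask object] + [SimpleProxy FastTask object] + [SimpleProxy FastTask object] + [SimpleProxy]
  take FastTask:  [FastTask object] + [FastTask object] + [FastTask object]
  take object:  [object] + [object] + [object]
MRO: LazyQueue FancyStore FrozenView RemoteActor FancyTask AbstractProxy LocalIndex LocalActor SimpleProxy FastTask object
validate is defined in: AbstractProxy, FancyStore, RemoteActor. First along the MRO is FancyStore.

FancyStore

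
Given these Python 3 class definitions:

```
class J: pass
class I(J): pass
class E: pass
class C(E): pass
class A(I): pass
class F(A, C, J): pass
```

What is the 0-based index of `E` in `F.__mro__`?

5

L[F] = F + merge(L[A], L[C], L[J], [A C J])
  take A:  [A I J object] + [C E object] + [J object] + [A C J]
  take I:  [I J object] + [C E object] + [J object] + [C J]
  take C:  [J object] + [C E object] + [J object] + [C J]
  take J:  [J object] + [E object] + [J object] + [J]
  take E:  [object] + [E object] + [object]
  take object:  [object] + [object] + [object]
MRO: F A I C J E object
E sits at index 5.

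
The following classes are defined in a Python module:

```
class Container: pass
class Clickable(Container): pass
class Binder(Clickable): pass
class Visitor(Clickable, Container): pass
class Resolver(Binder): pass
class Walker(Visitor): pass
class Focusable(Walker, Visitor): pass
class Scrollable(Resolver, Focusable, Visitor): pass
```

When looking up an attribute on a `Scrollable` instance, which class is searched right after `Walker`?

L[Scrollable] = Scrollable + merge(L[Resolver], L[Focusable], L[Visitor], [Resolver Focusable Visitor])
  take Resolver:  [Resolver Binder Clickable Container object] + [Focusable Walker Visitor Clickable Container object] + [Visitor Clickable Container object] + [Resolver Focusable Visitor]
  take Binder:  [Binder Clickable Container object] + [Focusable Walker Visitor Clickable Container object] + [Visitor Clickable Container object] + [Focusable Visitor]
  take Focusable:  [Clickable Container object] + [Focusable Walker Visitor Clickable Container object] + [Visitor Clickable Container object] + [Focusable Visitor]
  take Walker:  [Clickable Container object] + [Walker Visitor Clickable Container object] + [Visitor Clickable Container object] + [Visitor]
  take Visitor:  [Clickable Container object] + [Visitor Clickable Container object] + [Visitor Clickable Container object] + [Visitor]
  take Clickable:  [Clickable Container object] + [Clickable Container object] + [Clickable Container object]
  take Container:  [Container object] + [Container object] + [Container object]
  take object:  [object] + [object] + [object]
MRO: Scrollable Resolver Binder Focusable Walker Visitor Clickable Container object
Walker is at position 4; next is Visitor.

Visitor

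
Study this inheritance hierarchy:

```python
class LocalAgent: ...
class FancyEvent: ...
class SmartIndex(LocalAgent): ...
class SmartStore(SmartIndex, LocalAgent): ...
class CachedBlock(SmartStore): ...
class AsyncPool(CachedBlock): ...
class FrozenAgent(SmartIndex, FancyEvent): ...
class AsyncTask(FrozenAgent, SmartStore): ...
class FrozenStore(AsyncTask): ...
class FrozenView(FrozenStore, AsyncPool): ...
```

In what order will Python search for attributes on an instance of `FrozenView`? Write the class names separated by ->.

FrozenView -> FrozenStore -> AsyncTask -> FrozenAgent -> AsyncPool -> CachedBlock -> SmartStore -> SmartIndex -> LocalAgent -> FancyEvent -> object

L[FrozenView] = FrozenView + merge(L[FrozenStore], L[AsyncPool], [FrozenStore AsyncPool])
  take FrozenStore:  [FrozenStore AsyncTask FrozenAgent SmartStore SmartIndex LocalAgent FancyEvent object] + [AsyncPool CachedBlock SmartStore SmartIndex LocalAgent object] + [FrozenStore AsyncPool]
  take AsyncTask:  [AsyncTask FrozenAgent SmartStore SmartIndex LocalAgent FancyEvent object] + [AsyncPool CachedBlock SmartStore SmartIndex LocalAgent object] + [AsyncPool]
  take FrozenAgent:  [FrozenAgent SmartStore SmartIndex LocalAgent FancyEvent object] + [AsyncPool CachedBlock SmartStore SmartIndex LocalAgent object] + [AsyncPool]
  take AsyncPool:  [SmartStore SmartIndex LocalAgent FancyEvent object] + [AsyncPool CachedBlock SmartStore SmartIndex LocalAgent object] + [AsyncPool]
  take CachedBlock:  [SmartStore SmartIndex LocalAgent FancyEvent object] + [CachedBlock SmartStore SmartIndex LocalAgent object]
  take SmartStore:  [SmartStore SmartIndex LocalAgent FancyEvent object] + [SmartStore SmartIndex LocalAgent object]
  take SmartIndex:  [SmartIndex LocalAgent FancyEvent object] + [SmartIndex LocalAgent object]
  take LocalAgent:  [LocalAgent FancyEvent object] + [LocalAgent object]
  take FancyEvent:  [FancyEvent object] + [object]
  take object:  [object] + [object]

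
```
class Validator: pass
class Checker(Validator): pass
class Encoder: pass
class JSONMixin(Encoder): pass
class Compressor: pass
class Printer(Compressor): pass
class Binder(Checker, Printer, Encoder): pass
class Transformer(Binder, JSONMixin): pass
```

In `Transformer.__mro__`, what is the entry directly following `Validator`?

L[Transformer] = Transformer + merge(L[Binder], L[JSONMixin], [Binder JSONMixin])
  take Binder:  [Binder Checker Validator Printer Compressor Encoder object] + [JSONMixin Encoder object] + [Binder JSONMixin]
  take Checker:  [Checker Validator Printer Compressor Encoder object] + [JSONMixin Encoder object] + [JSONMixin]
  take Validator:  [Validator Printer Compressor Encoder object] + [JSONMixin Encoder object] + [JSONMixin]
  take Printer:  [Printer Compressor Encoder object] + [JSONMixin Encoder object] + [JSONMixin]
  take Compressor:  [Compressor Encoder object] + [JSONMixin Encoder object] + [JSONMixin]
  take JSONMixin:  [Encoder object] + [JSONMixin Encoder object] + [JSONMixin]
  take Encoder:  [Encoder object] + [Encoder object]
  take object:  [object] + [object]
MRO: Transformer Binder Checker Validator Printer Compressor JSONMixin Encoder object
Validator is at position 3; next is Printer.

Printer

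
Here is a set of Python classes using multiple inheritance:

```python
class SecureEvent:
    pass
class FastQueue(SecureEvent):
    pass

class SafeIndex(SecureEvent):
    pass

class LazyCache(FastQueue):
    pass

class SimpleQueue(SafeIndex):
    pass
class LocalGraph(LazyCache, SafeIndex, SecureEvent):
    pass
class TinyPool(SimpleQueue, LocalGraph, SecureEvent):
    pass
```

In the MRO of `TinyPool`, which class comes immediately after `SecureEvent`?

L[TinyPool] = TinyPool + merge(L[SimpleQueue], L[LocalGraph], L[SecureEvent], [SimpleQueue LocalGraph SecureEvent])
  take SimpleQueue:  [SimpleQueue SafeIndex SecureEvent object] + [LocalGraph LazyCache FastQueue SafeIndex SecureEvent object] + [SecureEvent object] + [SimpleQueue LocalGraph SecureEvent]
  take LocalGraph:  [SafeIndex SecureEvent object] + [LocalGraph LazyCache FastQueue SafeIndex SecureEvent object] + [SecureEvent object] + [LocalGraph SecureEvent]
  take LazyCache:  [SafeIndex SecureEvent object] + [LazyCache FastQueue SafeIndex SecureEvent object] + [SecureEvent object] + [SecureEvent]
  take FastQueue:  [SafeIndex SecureEvent object] + [FastQueue SafeIndex SecureEvent object] + [SecureEvent object] + [SecureEvent]
  take SafeIndex:  [SafeIndex SecureEvent object] + [SafeIndex SecureEvent object] + [SecureEvent object] + [SecureEvent]
  take SecureEvent:  [SecureEvent object] + [SecureEvent object] + [SecureEvent object] + [SecureEvent]
  take object:  [object] + [object] + [object]
MRO: TinyPool SimpleQueue LocalGraph LazyCache FastQueue SafeIndex SecureEvent object
SecureEvent is at position 6; next is object.

object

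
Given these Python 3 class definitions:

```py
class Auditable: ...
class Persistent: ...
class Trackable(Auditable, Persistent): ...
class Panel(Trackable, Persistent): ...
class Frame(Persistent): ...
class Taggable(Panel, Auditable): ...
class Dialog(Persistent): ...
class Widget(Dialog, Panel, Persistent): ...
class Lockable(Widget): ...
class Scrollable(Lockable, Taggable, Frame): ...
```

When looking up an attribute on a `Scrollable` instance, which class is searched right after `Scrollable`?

L[Scrollable] = Scrollable + merge(L[Lockable], L[Taggable], L[Frame], [Lockable Taggable Frame])
  take Lockable:  [Lockable Widget Dialog Panel Trackable Auditable Persistent object] + [Taggable Panel Trackable Auditable Persistent object] + [Frame Persistent object] + [Lockable Taggable Frame]
  take Widget:  [Widget Dialog Panel Trackable Auditable Persistent object] + [Taggable Panel Trackable Auditable Persistent object] + [Frame Persistent object] + [Taggable Frame]
  take Dialog:  [Dialog Panel Trackable Auditable Persistent object] + [Taggable Panel Trackable Auditable Persistent object] + [Frame Persistent object] + [Taggable Frame]
  take Taggable:  [Panel Trackable Auditable Persistent object] + [Taggable Panel Trackable Auditable Persistent object] + [Frame Persistent object] + [Taggable Frame]
  take Panel:  [Panel Trackable Auditable Persistent object] + [Panel Trackable Auditable Persistent object] + [Frame Persistent object] + [Frame]
  take Trackable:  [Trackable Auditable Persistent object] + [Trackable Auditable Persistent object] + [Frame Persistent object] + [Frame]
  take Auditable:  [Auditable Persistent object] + [Auditable Persistent object] + [Frame Persistent object] + [Frame]
  take Frame:  [Persistent object] + [Persistent object] + [Frame Persistent object] + [Frame]
  take Persistent:  [Persistent object] + [Persistent object] + [Persistent object]
  take object:  [object] + [object] + [object]
MRO: Scrollable Lockable Widget Dialog Taggable Panel Trackable Auditable Frame Persistent object
Scrollable is at position 0; next is Lockable.

Lockable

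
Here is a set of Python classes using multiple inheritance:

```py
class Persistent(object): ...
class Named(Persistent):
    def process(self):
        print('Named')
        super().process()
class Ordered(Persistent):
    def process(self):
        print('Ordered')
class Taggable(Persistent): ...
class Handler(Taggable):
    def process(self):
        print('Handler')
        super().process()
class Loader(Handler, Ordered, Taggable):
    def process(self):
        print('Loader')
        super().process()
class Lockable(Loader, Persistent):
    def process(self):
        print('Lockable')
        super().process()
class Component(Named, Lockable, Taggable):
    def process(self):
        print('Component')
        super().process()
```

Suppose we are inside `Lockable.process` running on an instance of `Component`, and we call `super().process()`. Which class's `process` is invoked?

L[Component] = Component + merge(L[Named], L[Lockable], L[Taggable], [Named Lockable Taggable])
  take Named:  [Named Persistent object] + [Lockable Loader Handler Ordered Taggable Persistent object] + [Taggable Persistent object] + [Named Lockable Taggable]
  take Lockable:  [Persistent object] + [Lockable Loader Handler Ordered Taggable Persistent object] + [Taggable Persistent object] + [Lockable Taggable]
  take Loader:  [Persistent object] + [Loader Handler Ordered Taggable Persistent object] + [Taggable Persistent object] + [Taggable]
  take Handler:  [Persistent object] + [Handler Ordered Taggable Persistent object] + [Taggable Persistent object] + [Taggable]
  take Ordered:  [Persistent object] + [Ordered Taggable Persistent object] + [Taggable Persistent object] + [Taggable]
  take Taggable:  [Persistent object] + [Taggable Persistent object] + [Taggable Persistent object] + [Taggable]
  take Persistent:  [Persistent object] + [Persistent object] + [Persistent object]
  take object:  [object] + [object] + [object]
MRO: Component Named Lockable Loader Handler Ordered Taggable Persistent object
super() in Lockable.process on a Component instance goes to the class after Lockable in Component's MRO: Loader.

Loader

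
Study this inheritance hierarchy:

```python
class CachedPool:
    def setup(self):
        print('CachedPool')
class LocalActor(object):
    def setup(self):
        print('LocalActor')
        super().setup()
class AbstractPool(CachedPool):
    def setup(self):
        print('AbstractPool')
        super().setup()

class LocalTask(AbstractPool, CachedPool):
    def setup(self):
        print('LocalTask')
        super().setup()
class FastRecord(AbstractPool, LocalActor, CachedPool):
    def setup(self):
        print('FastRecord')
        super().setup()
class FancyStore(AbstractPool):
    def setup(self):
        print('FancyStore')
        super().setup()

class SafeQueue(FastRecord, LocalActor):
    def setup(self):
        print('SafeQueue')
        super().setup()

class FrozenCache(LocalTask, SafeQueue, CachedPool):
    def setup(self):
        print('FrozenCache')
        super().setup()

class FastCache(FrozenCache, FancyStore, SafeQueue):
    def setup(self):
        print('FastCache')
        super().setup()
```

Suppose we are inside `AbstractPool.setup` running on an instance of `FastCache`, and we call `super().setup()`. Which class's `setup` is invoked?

L[FastCache] = FastCache + merge(L[FrozenCache], L[FancyStore], L[SafeQueue], [FrozenCache FancyStore SafeQueue])
  take FrozenCache:  [FrozenCache LocalTask SafeQueue FastRecord AbstractPool LocalActor CachedPool object] + [FancyStore AbstractPool CachedPool object] + [SafeQueue FastRecord AbstractPool LocalActor CachedPool object] + [FrozenCache FancyStore SafeQueue]
  take LocalTask:  [LocalTask SafeQueue FastRecord AbstractPool LocalActor CachedPool object] + [FancyStore AbstractPool CachedPool object] + [SafeQueue FastRecord AbstractPool LocalActor CachedPool object] + [FancyStore SafeQueue]
  take FancyStore:  [SafeQueue FastRecord AbstractPool LocalActor CachedPool object] + [FancyStore AbstractPool CachedPool object] + [SafeQueue FastRecord AbstractPool LocalActor CachedPool object] + [FancyStore SafeQueue]
  take SafeQueue:  [SafeQueue FastRecord AbstractPool LocalActor CachedPool object] + [AbstractPool CachedPool object] + [SafeQueue FastRecord AbstractPool LocalActor CachedPool object] + [SafeQueue]
  take FastRecord:  [FastRecord AbstractPool LocalActor CachedPool object] + [AbstractPool CachedPool object] + [FastRecord AbstractPool LocalActor CachedPool object]
  take AbstractPool:  [AbstractPool LocalActor CachedPool object] + [AbstractPool CachedPool object] + [AbstractPool LocalActor CachedPool object]
  take LocalActor:  [LocalActor CachedPool object] + [CachedPool object] + [LocalActor CachedPool object]
  take CachedPool:  [CachedPool object] + [CachedPool object] + [CachedPool object]
  take object:  [object] + [object] + [object]
MRO: FastCache FrozenCache LocalTask FancyStore SafeQueue FastRecord AbstractPool LocalActor CachedPool object
super() in AbstractPool.setup on a FastCache instance goes to the class after AbstractPool in FastCache's MRO: LocalActor.

LocalActor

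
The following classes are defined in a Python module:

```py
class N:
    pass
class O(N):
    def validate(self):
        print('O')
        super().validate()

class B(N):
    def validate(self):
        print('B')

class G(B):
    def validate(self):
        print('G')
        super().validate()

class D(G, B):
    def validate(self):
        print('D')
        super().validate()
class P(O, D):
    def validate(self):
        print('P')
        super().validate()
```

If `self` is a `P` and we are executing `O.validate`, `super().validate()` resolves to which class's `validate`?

L[P] = P + merge(L[O], L[D], [O D])
  take O:  [O N object] + [D G B N object] + [O D]
  take D:  [N object] + [D G B N object] + [D]
  take G:  [N object] + [G B N object]
  take B:  [N object] + [B N object]
  take N:  [N object] + [N object]
  take object:  [object] + [object]
MRO: P O D G B N object
super() in O.validate on a P instance goes to the class after O in P's MRO: D.

D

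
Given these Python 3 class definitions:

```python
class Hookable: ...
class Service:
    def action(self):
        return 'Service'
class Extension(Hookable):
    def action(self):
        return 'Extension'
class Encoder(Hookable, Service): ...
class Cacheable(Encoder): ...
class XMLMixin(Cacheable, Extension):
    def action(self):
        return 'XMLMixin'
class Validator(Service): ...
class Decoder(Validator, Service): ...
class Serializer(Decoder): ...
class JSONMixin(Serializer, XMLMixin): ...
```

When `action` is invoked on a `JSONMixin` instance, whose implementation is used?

L[JSONMixin] = JSONMixin + merge(L[Serializer], L[XMLMixin], [Serializer XMLMixin])
  take Serializer:  [Serializer Decoder Validator Service object] + [XMLMixin Cacheable Encoder Extension Hookable Service object] + [Serializer XMLMixin]
  take Decoder:  [Decoder Validator Service object] + [XMLMixin Cacheable Encoder Extension Hookable Service object] + [XMLMixin]
  take Validator:  [Validator Service object] + [XMLMixin Cacheable Encoder Extension Hookable Service object] + [XMLMixin]
  take XMLMixin:  [Service object] + [XMLMixin Cacheable Encoder Extension Hookable Service object] + [XMLMixin]
  take Cacheable:  [Service object] + [Cacheable Encoder Extension Hookable Service object]
  take Encoder:  [Service object] + [Encoder Extension Hookable Service object]
  take Extension:  [Service object] + [Extension Hookable Service object]
  take Hookable:  [Service object] + [Hookable Service object]
  take Service:  [Service object] + [Service object]
  take object:  [object] + [object]
MRO: JSONMixin Serializer Decoder Validator XMLMixin Cacheable Encoder Extension Hookable Service object
action is defined in: Extension, Service, XMLMixin. First along the MRO is XMLMixin.

XMLMixin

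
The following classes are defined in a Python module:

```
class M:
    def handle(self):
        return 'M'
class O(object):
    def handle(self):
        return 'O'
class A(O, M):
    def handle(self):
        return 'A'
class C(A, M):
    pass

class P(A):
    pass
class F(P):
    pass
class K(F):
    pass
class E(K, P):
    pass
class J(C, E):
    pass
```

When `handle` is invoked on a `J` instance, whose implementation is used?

A

L[J] = J + merge(L[C], L[E], [C E])
  take C:  [C A O M object] + [E K F P A O M object] + [C E]
  take E:  [A O M object] + [E K F P A O M object] + [E]
  take K:  [A O M object] + [K F P A O M object]
  take F:  [A O M object] + [F P A O M object]
  take P:  [A O M object] + [P A O M object]
  take A:  [A O M object] + [A O M object]
  take O:  [O M object] + [O M object]
  take M:  [M object] + [M object]
  take object:  [object] + [object]
MRO: J C E K F P A O M object
handle is defined in: A, M, O. First along the MRO is A.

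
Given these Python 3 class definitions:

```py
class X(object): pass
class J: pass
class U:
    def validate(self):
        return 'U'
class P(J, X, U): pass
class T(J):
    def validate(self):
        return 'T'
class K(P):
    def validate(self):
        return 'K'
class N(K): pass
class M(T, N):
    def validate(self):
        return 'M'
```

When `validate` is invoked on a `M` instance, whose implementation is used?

L[M] = M + merge(L[T], L[N], [T N])
  take T:  [T J object] + [N K P J X U object] + [T N]
  take N:  [J object] + [N K P J X U object] + [N]
  take K:  [J object] + [K P J X U object]
  take P:  [J object] + [P J X U object]
  take J:  [J object] + [J X U object]
  take X:  [object] + [X U object]
  take U:  [object] + [U object]
  take object:  [object] + [object]
MRO: M T N K P J X U object
validate is defined in: K, M, T, U. First along the MRO is M.

M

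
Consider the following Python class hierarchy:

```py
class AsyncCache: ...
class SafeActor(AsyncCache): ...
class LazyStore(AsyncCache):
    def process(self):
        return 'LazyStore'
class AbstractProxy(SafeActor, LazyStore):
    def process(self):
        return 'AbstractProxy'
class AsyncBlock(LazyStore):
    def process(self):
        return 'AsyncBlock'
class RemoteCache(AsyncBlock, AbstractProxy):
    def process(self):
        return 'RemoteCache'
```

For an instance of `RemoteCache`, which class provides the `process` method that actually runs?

RemoteCache

L[RemoteCache] = RemoteCache + merge(L[AsyncBlock], L[AbstractProxy], [AsyncBlock AbstractProxy])
  take AsyncBlock:  [AsyncBlock LazyStore AsyncCache object] + [AbstractProxy SafeActor LazyStore AsyncCache object] + [AsyncBlock AbstractProxy]
  take AbstractProxy:  [LazyStore AsyncCache object] + [AbstractProxy SafeActor LazyStore AsyncCache object] + [AbstractProxy]
  take SafeActor:  [LazyStore AsyncCache object] + [SafeActor LazyStore AsyncCache object]
  take LazyStore:  [LazyStore AsyncCache object] + [LazyStore AsyncCache object]
  take AsyncCache:  [AsyncCache object] + [AsyncCache object]
  take object:  [object] + [object]
MRO: RemoteCache AsyncBlock AbstractProxy SafeActor LazyStore AsyncCache object
process is defined in: AbstractProxy, AsyncBlock, LazyStore, RemoteCache. First along the MRO is RemoteCache.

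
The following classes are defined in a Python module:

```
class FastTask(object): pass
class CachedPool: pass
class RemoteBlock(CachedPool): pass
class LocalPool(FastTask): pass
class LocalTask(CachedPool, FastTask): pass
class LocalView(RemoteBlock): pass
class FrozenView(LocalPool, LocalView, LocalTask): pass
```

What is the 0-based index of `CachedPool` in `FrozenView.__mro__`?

5

L[FrozenView] = FrozenView + merge(L[LocalPool], L[LocalView], L[LocalTask], [LocalPool LocalView LocalTask])
  take LocalPool:  [LocalPool FastTask object] + [LocalView RemoteBlock CachedPool object] + [LocalTask CachedPool FastTask object] + [LocalPool LocalView LocalTask]
  take LocalView:  [FastTask object] + [LocalView RemoteBlock CachedPool object] + [LocalTask CachedPool FastTask object] + [LocalView LocalTask]
  take RemoteBlock:  [FastTask object] + [RemoteBlock CachedPool object] + [LocalTask CachedPool FastTask object] + [LocalTask]
  take LocalTask:  [FastTask object] + [CachedPool object] + [LocalTask CachedPool FastTask object] + [LocalTask]
  take CachedPool:  [FastTask object] + [CachedPool object] + [CachedPool FastTask object]
  take FastTask:  [FastTask object] + [object] + [FastTask object]
  take object:  [object] + [object] + [object]
MRO: FrozenView LocalPool LocalView RemoteBlock LocalTask CachedPool FastTask object
CachedPool sits at index 5.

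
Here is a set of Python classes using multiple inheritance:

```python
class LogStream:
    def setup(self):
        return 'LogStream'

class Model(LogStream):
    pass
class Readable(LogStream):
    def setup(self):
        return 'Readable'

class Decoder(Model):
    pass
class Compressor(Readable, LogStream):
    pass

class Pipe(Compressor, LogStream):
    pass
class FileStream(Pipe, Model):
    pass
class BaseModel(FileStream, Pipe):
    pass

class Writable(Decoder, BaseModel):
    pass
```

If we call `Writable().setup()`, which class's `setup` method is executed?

L[Writable] = Writable + merge(L[Decoder], L[BaseModel], [Decoder BaseModel])
  take Decoder:  [Decoder Model LogStream object] + [BaseModel FileStream Pipe Compressor Readable Model LogStream object] + [Decoder BaseModel]
  take BaseModel:  [Model LogStream object] + [BaseModel FileStream Pipe Compressor Readable Model LogStream object] + [BaseModel]
  take FileStream:  [Model LogStream object] + [FileStream Pipe Compressor Readable Model LogStream object]
  take Pipe:  [Model LogStream object] + [Pipe Compressor Readable Model LogStream object]
  take Compressor:  [Model LogStream object] + [Compressor Readable Model LogStream object]
  take Readable:  [Model LogStream object] + [Readable Model LogStream object]
  take Model:  [Model LogStream object] + [Model LogStream object]
  take LogStream:  [LogStream object] + [LogStream object]
  take object:  [object] + [object]
MRO: Writable Decoder BaseModel FileStream Pipe Compressor Readable Model LogStream object
setup is defined in: LogStream, Readable. First along the MRO is Readable.

Readable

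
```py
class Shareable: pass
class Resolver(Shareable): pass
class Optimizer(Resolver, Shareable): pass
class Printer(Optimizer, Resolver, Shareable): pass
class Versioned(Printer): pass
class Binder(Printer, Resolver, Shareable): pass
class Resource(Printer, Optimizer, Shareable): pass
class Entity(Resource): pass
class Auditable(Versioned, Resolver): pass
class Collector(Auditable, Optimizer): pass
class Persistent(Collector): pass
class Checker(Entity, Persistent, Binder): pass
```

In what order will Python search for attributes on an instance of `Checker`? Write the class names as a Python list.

[Checker, Entity, Resource, Persistent, Collector, Auditable, Versioned, Binder, Printer, Optimizer, Resolver, Shareable, object]

L[Checker] = Checker + merge(L[Entity], L[Persistent], L[Binder], [Entity Persistent Binder])
  take Entity:  [Entity Resource Printer Optimizer Resolver Shareable object] + [Persistent Collector Auditable Versioned Printer Optimizer Resolver Shareable object] + [Binder Printer Optimizer Resolver Shareable object] + [Entity Persistent Binder]
  take Resource:  [Resource Printer Optimizer Resolver Shareable object] + [Persistent Collector Auditable Versioned Printer Optimizer Resolver Shareable object] + [Binder Printer Optimizer Resolver Shareable object] + [Persistent Binder]
  take Persistent:  [Printer Optimizer Resolver Shareable object] + [Persistent Collector Auditable Versioned Printer Optimizer Resolver Shareable object] + [Binder Printer Optimizer Resolver Shareable object] + [Persistent Binder]
  take Collector:  [Printer Optimizer Resolver Shareable object] + [Collector Auditable Versioned Printer Optimizer Resolver Shareable object] + [Binder Printer Optimizer Resolver Shareable object] + [Binder]
  take Auditable:  [Printer Optimizer Resolver Shareable object] + [Auditable Versioned Printer Optimizer Resolver Shareable object] + [Binder Printer Optimizer Resolver Shareable object] + [Binder]
  take Versioned:  [Printer Optimizer Resolver Shareable object] + [Versioned Printer Optimizer Resolver Shareable object] + [Binder Printer Optimizer Resolver Shareable object] + [Binder]
  take Binder:  [Printer Optimizer Resolver Shareable object] + [Printer Optimizer Resolver Shareable object] + [Binder Printer Optimizer Resolver Shareable object] + [Binder]
  take Printer:  [Printer Optimizer Resolver Shareable object] + [Printer Optimizer Resolver Shareable object] + [Printer Optimizer Resolver Shareable object]
  take Optimizer:  [Optimizer Resolver Shareable object] + [Optimizer Resolver Shareable object] + [Optimizer Resolver Shareable object]
  take Resolver:  [Resolver Shareable object] + [Resolver Shareable object] + [Resolver Shareable object]
  take Shareable:  [Shareable object] + [Shareable object] + [Shareable object]
  take object:  [object] + [object] + [object]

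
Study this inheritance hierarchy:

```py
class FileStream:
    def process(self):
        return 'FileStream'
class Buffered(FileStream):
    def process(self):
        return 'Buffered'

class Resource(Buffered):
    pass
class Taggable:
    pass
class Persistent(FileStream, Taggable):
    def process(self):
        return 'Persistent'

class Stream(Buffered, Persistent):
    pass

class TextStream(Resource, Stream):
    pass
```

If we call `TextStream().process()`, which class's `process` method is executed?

L[TextStream] = TextStream + merge(L[Resource], L[Stream], [Resource Stream])
  take Resource:  [Resource Buffered FileStream object] + [Stream Buffered Persistent FileStream Taggable object] + [Resource Stream]
  take Stream:  [Buffered FileStream object] + [Stream Buffered Persistent FileStream Taggable object] + [Stream]
  take Buffered:  [Buffered FileStream object] + [Buffered Persistent FileStream Taggable object]
  take Persistent:  [FileStream object] + [Persistent FileStream Taggable object]
  take FileStream:  [FileStream object] + [FileStream Taggable object]
  take Taggable:  [object] + [Taggable object]
  take object:  [object] + [object]
MRO: TextStream Resource Stream Buffered Persistent FileStream Taggable object
process is defined in: Buffered, FileStream, Persistent. First along the MRO is Buffered.

Buffered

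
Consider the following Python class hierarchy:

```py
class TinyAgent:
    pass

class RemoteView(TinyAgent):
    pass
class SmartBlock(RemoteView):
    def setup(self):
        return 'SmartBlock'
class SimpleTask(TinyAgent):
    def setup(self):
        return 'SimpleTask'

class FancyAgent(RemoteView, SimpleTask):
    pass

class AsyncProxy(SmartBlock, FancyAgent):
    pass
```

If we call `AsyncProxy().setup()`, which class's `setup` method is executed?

L[AsyncProxy] = AsyncProxy + merge(L[SmartBlock], L[FancyAgent], [SmartBlock FancyAgent])
  take SmartBlock:  [SmartBlock RemoteView TinyAgent object] + [FancyAgent RemoteView SimpleTask TinyAgent object] + [SmartBlock FancyAgent]
  take FancyAgent:  [RemoteView TinyAgent object] + [FancyAgent RemoteView SimpleTask TinyAgent object] + [FancyAgent]
  take RemoteView:  [RemoteView TinyAgent object] + [RemoteView SimpleTask TinyAgent object]
  take SimpleTask:  [TinyAgent object] + [SimpleTask TinyAgent object]
  take TinyAgent:  [TinyAgent object] + [TinyAgent object]
  take object:  [object] + [object]
MRO: AsyncProxy SmartBlock FancyAgent RemoteView SimpleTask TinyAgent object
setup is defined in: SimpleTask, SmartBlock. First along the MRO is SmartBlock.

SmartBlock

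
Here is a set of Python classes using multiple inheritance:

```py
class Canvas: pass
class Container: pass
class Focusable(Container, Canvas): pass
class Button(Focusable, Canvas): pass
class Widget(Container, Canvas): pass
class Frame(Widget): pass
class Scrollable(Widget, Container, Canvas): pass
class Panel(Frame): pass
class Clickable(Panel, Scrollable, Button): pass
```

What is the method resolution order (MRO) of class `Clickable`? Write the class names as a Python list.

[Clickable, Panel, Frame, Scrollable, Widget, Button, Focusable, Container, Canvas, object]

L[Clickable] = Clickable + merge(L[Panel], L[Scrollable], L[Button], [Panel Scrollable Button])
  take Panel:  [Panel Frame Widget Container Canvas object] + [Scrollable Widget Container Canvas object] + [Button Focusable Container Canvas object] + [Panel Scrollable Button]
  take Frame:  [Frame Widget Container Canvas object] + [Scrollable Widget Container Canvas object] + [Button Focusable Container Canvas object] + [Scrollable Button]
  take Scrollable:  [Widget Container Canvas object] + [Scrollable Widget Container Canvas object] + [Button Focusable Container Canvas object] + [Scrollable Button]
  take Widget:  [Widget Container Canvas object] + [Widget Container Canvas object] + [Button Focusable Container Canvas object] + [Button]
  take Button:  [Container Canvas object] + [Container Canvas object] + [Button Focusable Container Canvas object] + [Button]
  take Focusable:  [Container Canvas object] + [Container Canvas object] + [Focusable Container Canvas object]
  take Container:  [Container Canvas object] + [Container Canvas object] + [Container Canvas object]
  take Canvas:  [Canvas object] + [Canvas object] + [Canvas object]
  take object:  [object] + [object] + [object]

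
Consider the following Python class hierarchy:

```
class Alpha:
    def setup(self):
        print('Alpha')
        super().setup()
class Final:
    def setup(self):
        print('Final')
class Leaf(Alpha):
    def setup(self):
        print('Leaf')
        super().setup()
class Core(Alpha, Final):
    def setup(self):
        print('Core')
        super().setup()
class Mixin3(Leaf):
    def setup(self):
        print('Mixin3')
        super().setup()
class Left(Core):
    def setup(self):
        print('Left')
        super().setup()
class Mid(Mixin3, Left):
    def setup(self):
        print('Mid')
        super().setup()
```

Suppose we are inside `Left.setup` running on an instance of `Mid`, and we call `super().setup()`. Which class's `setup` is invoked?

L[Mid] = Mid + merge(L[Mixin3], L[Left], [Mixin3 Left])
  take Mixin3:  [Mixin3 Leaf Alpha object] + [Left Core Alpha Final object] + [Mixin3 Left]
  take Leaf:  [Leaf Alpha object] + [Left Core Alpha Final object] + [Left]
  take Left:  [Alpha object] + [Left Core Alpha Final object] + [Left]
  take Core:  [Alpha object] + [Core Alpha Final object]
  take Alpha:  [Alpha object] + [Alpha Final object]
  take Final:  [object] + [Final object]
  take object:  [object] + [object]
MRO: Mid Mixin3 Leaf Left Core Alpha Final object
super() in Left.setup on a Mid instance goes to the class after Left in Mid's MRO: Core.

Core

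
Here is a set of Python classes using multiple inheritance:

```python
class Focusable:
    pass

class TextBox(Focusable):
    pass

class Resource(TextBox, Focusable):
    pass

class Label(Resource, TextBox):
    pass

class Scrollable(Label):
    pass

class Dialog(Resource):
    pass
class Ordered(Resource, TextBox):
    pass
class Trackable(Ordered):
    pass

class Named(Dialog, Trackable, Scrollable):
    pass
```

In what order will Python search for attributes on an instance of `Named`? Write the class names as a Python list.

L[Named] = Named + merge(L[Dialog], L[Trackable], L[Scrollable], [Dialog Trackable Scrollable])
  take Dialog:  [Dialog Resource TextBox Focusable object] + [Trackable Ordered Resource TextBox Focusable object] + [Scrollable Label Resource TextBox Focusable object] + [Dialog Trackable Scrollable]
  take Trackable:  [Resource TextBox Focusable object] + [Trackable Ordered Resource TextBox Focusable object] + [Scrollable Label Resource TextBox Focusable object] + [Trackable Scrollable]
  take Ordered:  [Resource TextBox Focusable object] + [Ordered Resource TextBox Focusable object] + [Scrollable Label Resource TextBox Focusable object] + [Scrollable]
  take Scrollable:  [Resource TextBox Focusable object] + [Resource TextBox Focusable object] + [Scrollable Label Resource TextBox Focusable object] + [Scrollable]
  take Label:  [Resource TextBox Focusable object] + [Resource TextBox Focusable object] + [Label Resource TextBox Focusable object]
  take Resource:  [Resource TextBox Focusable object] + [Resource TextBox Focusable object] + [Resource TextBox Focusable object]
  take TextBox:  [TextBox Focusable object] + [TextBox Focusable object] + [TextBox Focusable object]
  take Focusable:  [Focusable object] + [Focusable object] + [Focusable object]
  take object:  [object] + [object] + [object]

[Named, Dialog, Trackable, Ordered, Scrollable, Label, Resource, TextBox, Focusable, object]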